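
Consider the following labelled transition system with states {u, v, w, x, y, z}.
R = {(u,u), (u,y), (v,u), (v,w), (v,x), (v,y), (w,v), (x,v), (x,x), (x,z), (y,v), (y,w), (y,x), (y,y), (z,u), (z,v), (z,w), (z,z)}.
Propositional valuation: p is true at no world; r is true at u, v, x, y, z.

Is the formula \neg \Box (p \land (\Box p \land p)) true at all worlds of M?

Let φ = \neg \Box (p \land (\Box p \land p)). Evaluate φ at each world:
  u (successors {u, y}): φ is true.
  v (successors {u, w, x, y}): φ is true.
  w (successors {v}): φ is true.
  x (successors {v, x, z}): φ is true.
  y (successors {v, w, x, y}): φ is true.
  z (successors {u, v, w, z}): φ is true.
For instance, at u:
  At u: \Box (p \land (\Box p \land p)) is false, so \neg \Box (p \land (\Box p \land p)) is true.
    At u: \Box (p \land (\Box p \land p)) requires p \land (\Box p \land p) at every successor {u, y}.
      p \land (\Box p \land p) fails at u, so \Box (p \land (\Box p \land p)) is false at u.

Yes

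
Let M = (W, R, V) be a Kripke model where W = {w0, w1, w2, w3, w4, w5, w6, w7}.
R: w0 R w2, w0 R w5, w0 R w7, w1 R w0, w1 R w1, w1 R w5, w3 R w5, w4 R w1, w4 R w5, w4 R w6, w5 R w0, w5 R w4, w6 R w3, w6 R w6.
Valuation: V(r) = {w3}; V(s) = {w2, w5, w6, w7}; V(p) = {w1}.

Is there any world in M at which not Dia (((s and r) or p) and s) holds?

Let φ = not Dia (((s and r) or p) and s). Evaluate φ at each world:
  w0 (successors {w2, w5, w7}): φ is true.
  w1 (successors {w0, w1, w5}): φ is true.
  w2 (successors ∅): φ is true.
  w3 (successors {w5}): φ is true.
  w4 (successors {w1, w5, w6}): φ is true.
  w5 (successors {w0, w4}): φ is true.
  w6 (successors {w3, w6}): φ is true.
  w7 (successors ∅): φ is true.
Detail at w0 (witness):
  At w0: Dia (((s and r) or p) and s) is false, so not Dia (((s and r) or p) and s) is true.
    At w0: Dia (((s and r) or p) and s) requires ((s and r) or p) and s at some successor in {w2, w5, w7}.
      At w2: ((s and r) or p) and s is false.
      At w5: ((s and r) or p) and s is false.
      At w7: ((s and r) or p) and s is false.
    So Dia (((s and r) or p) and s) is false at w0.

Yes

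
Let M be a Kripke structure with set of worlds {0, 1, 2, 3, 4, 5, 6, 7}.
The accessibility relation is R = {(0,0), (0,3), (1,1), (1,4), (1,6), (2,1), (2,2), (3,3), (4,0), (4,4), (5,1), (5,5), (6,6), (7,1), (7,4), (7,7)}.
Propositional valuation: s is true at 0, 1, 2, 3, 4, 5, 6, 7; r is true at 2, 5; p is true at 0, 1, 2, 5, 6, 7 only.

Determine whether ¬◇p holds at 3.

At 3: ◇p is false, so ¬◇p is true.
  At 3: ◇p requires p at some successor in {3}.
    At 3: p is false.
  So ◇p is false at 3.

Yes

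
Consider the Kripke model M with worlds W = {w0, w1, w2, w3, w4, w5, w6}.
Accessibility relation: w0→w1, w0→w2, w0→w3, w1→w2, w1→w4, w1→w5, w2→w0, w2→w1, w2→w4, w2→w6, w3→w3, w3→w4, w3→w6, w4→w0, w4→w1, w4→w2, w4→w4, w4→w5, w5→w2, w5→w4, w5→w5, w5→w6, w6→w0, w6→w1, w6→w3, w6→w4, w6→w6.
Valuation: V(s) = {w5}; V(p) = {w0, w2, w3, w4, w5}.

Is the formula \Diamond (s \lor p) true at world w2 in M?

Yes

At w2: \Diamond (s \lor p) requires s \lor p at some successor in {w0, w1, w4, w6}.
  s \lor p holds at w0, so \Diamond (s \lor p) is true at w2.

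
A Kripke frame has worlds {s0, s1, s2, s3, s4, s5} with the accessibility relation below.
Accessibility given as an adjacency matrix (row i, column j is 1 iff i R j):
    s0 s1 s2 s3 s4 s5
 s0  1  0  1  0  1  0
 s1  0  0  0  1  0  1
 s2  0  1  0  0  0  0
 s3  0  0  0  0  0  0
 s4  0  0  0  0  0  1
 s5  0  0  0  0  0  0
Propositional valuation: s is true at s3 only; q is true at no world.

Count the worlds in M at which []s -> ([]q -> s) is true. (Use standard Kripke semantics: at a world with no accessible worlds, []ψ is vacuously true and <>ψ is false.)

5

Let φ = []s -> ([]q -> s). Evaluate φ at each world:
  s0 (successors {s0, s2, s4}): φ is true.
  s1 (successors {s3, s5}): φ is true.
  s2 (successors {s1}): φ is true.
  s3 (successors ∅): φ is true.
  s4 (successors {s5}): φ is true.
  s5 (successors ∅): φ is false.
For instance, at s1:
  At s1: []s is false, []q -> s is true, so []s -> ([]q -> s) is true.
    At s1: []s requires s at every successor {s3, s5}.
      s fails at s5, so []s is false at s1.
    At s1: []q is false, s is false, so []q -> s is true.
      At s1: []q requires q at every successor {s3, s5}.
        q fails at s3, so []q is false at s1.
Satisfying worlds: {s0, s1, s2, s3, s4}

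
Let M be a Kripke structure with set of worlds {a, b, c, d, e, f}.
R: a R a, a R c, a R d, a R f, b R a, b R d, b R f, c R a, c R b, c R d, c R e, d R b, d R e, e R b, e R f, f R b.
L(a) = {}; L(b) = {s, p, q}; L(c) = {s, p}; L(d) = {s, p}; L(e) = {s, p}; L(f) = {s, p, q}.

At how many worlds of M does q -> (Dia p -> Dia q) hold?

Let φ = q -> (Dia p -> Dia q). Evaluate φ at each world:
  a (successors {a, c, d, f}): φ is true.
  b (successors {a, d, f}): φ is true.
  c (successors {a, b, d, e}): φ is true.
  d (successors {b, e}): φ is true.
  e (successors {b, f}): φ is true.
  f (successors {b}): φ is true.
For instance, at e:
  At e: q is false, Dia p -> Dia q is true, so q -> (Dia p -> Dia q) is true.
    At e: Dia p is true, Dia q is true, so Dia p -> Dia q is true.
      At e: Dia p requires p at some successor in {b, f}.
        p holds at b, so Dia p is true at e.
      At e: Dia q requires q at some successor in {b, f}.
        q holds at b, so Dia q is true at e.
Satisfying worlds: {a, b, c, d, e, f}

6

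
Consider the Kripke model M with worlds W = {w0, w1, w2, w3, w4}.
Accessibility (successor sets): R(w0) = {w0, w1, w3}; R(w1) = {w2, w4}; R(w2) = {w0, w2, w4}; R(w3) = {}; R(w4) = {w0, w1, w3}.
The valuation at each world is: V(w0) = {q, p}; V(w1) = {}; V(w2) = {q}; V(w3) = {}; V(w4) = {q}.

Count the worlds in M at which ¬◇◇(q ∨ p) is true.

1

Let φ = ¬◇◇(q ∨ p). Evaluate φ at each world:
  w0 (successors {w0, w1, w3}): φ is false.
  w1 (successors {w2, w4}): φ is false.
  w2 (successors {w0, w2, w4}): φ is false.
  w3 (successors ∅): φ is true.
  w4 (successors {w0, w1, w3}): φ is false.
For instance, at w2:
  At w2: ◇◇(q ∨ p) is true, so ¬◇◇(q ∨ p) is false.
    At w2: ◇◇(q ∨ p) requires ◇(q ∨ p) at some successor in {w0, w2, w4}.
      ◇(q ∨ p) holds at w0, so ◇◇(q ∨ p) is true at w2.
Satisfying worlds: {w3}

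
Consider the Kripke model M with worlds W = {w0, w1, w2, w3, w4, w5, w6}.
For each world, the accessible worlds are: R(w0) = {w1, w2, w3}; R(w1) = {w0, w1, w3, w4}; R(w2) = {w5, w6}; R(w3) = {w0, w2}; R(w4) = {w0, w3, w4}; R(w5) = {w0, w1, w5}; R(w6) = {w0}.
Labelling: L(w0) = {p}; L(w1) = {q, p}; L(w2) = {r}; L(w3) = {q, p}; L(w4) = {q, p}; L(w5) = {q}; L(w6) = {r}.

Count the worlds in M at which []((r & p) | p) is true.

3

Let φ = []((r & p) | p). Evaluate φ at each world:
  w0 (successors {w1, w2, w3}): φ is false.
  w1 (successors {w0, w1, w3, w4}): φ is true.
  w2 (successors {w5, w6}): φ is false.
  w3 (successors {w0, w2}): φ is false.
  w4 (successors {w0, w3, w4}): φ is true.
  w5 (successors {w0, w1, w5}): φ is false.
  w6 (successors {w0}): φ is true.
For instance, at w5:
  At w5: []((r & p) | p) requires (r & p) | p at every successor {w0, w1, w5}.
    (r & p) | p fails at w5, so []((r & p) | p) is false at w5.
Satisfying worlds: {w1, w4, w6}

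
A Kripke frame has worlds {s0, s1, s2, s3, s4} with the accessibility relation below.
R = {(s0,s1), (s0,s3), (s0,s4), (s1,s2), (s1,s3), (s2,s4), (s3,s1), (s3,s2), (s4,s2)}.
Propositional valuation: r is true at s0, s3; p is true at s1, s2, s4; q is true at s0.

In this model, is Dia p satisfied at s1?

Yes

At s1: Dia p requires p at some successor in {s2, s3}.
  p holds at s2, so Dia p is true at s1.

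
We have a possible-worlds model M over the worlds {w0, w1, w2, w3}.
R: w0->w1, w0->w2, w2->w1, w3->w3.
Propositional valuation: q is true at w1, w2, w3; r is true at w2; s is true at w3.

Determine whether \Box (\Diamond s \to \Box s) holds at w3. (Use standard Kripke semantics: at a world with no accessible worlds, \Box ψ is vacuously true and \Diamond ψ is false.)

Recall that \Box ψ holds at a world iff ψ holds at every accessible world, and \Diamond ψ holds iff ψ holds at some accessible world.
At w3: \Box (\Diamond s \to \Box s) requires \Diamond s \to \Box s at every successor {w3}.
    At w3: \Diamond s is true, \Box s is true, so \Diamond s \to \Box s is true.
      At w3: \Diamond s requires s at some successor in {w3}.
        s holds at w3, so \Diamond s is true at w3.
      At w3: \Box s requires s at every successor {w3}.
        At w3: s is true.
      So \Box s is true at w3.
So \Box (\Diamond s \to \Box s) is true at w3.

Yes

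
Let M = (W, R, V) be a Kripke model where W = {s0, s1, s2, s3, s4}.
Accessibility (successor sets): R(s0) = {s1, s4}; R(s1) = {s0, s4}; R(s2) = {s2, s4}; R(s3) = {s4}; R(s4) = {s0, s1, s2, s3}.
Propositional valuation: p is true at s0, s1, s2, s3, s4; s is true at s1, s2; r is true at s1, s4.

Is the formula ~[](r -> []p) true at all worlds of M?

Recall that []ψ holds at a world iff ψ holds at every accessible world, and <>ψ holds iff ψ holds at some accessible world.
Let φ = ~[](r -> []p). Evaluate φ at each world:
  s0 (successors {s1, s4}): φ is false.
  s1 (successors {s0, s4}): φ is false.
  s2 (successors {s2, s4}): φ is false.
  s3 (successors {s4}): φ is false.
  s4 (successors {s0, s1, s2, s3}): φ is false.
Detail at s0 (counterexample):
  At s0: [](r -> []p) is true, so ~[](r -> []p) is false.
    At s0: [](r -> []p) requires r -> []p at every successor {s1, s4}.
      At s1: r -> []p is true.
      At s4: r -> []p is true.
    So [](r -> []p) is true at s0.

No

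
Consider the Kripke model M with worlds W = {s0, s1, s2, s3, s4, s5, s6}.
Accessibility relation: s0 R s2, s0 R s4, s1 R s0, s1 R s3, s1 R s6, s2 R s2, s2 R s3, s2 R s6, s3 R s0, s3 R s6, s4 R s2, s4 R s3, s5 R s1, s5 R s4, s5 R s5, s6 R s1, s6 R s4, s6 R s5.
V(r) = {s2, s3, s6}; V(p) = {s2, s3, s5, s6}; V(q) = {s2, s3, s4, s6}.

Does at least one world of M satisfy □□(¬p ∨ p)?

Yes

Let φ = □□(¬p ∨ p). Evaluate φ at each world:
  s0 (successors {s2, s4}): φ is true.
  s1 (successors {s0, s3, s6}): φ is true.
  s2 (successors {s2, s3, s6}): φ is true.
  s3 (successors {s0, s6}): φ is true.
  s4 (successors {s2, s3}): φ is true.
  s5 (successors {s1, s4, s5}): φ is true.
  s6 (successors {s1, s4, s5}): φ is true.
Detail at s0 (witness):
  At s0: □□(¬p ∨ p) requires □(¬p ∨ p) at every successor {s2, s4}.
      At s2: □(¬p ∨ p) requires ¬p ∨ p at every successor {s2, s3, s6}.
        At s2: ¬p ∨ p is true.
        At s3: ¬p ∨ p is true.
        At s6: ¬p ∨ p is true.
      So □(¬p ∨ p) is true at s2.
      At s4: □(¬p ∨ p) requires ¬p ∨ p at every successor {s2, s3}.
        At s2: ¬p ∨ p is true.
        At s3: ¬p ∨ p is true.
      So □(¬p ∨ p) is true at s4.
  So □□(¬p ∨ p) is true at s0.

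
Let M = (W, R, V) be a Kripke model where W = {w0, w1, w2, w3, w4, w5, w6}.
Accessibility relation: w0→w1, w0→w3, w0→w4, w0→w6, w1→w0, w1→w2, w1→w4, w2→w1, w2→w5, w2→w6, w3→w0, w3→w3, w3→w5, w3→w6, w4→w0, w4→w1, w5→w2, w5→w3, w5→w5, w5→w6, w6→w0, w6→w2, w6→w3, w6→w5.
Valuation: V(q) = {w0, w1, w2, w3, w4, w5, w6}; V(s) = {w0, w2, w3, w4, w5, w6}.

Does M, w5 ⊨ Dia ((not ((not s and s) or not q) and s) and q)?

At w5: Dia ((not ((not s and s) or not q) and s) and q) requires (not ((not s and s) or not q) and s) and q at some successor in {w2, w3, w5, w6}.
  (not ((not s and s) or not q) and s) and q holds at w2, so Dia ((not ((not s and s) or not q) and s) and q) is true at w5.

Yes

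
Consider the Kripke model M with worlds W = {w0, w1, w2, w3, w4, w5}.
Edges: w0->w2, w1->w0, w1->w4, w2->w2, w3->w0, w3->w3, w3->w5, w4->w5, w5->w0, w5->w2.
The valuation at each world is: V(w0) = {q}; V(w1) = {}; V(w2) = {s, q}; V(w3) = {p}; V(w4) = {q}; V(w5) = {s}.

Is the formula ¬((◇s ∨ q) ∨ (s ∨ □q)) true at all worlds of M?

Let φ = ¬((◇s ∨ q) ∨ (s ∨ □q)). Evaluate φ at each world:
  w0 (successors {w2}): φ is false.
  w1 (successors {w0, w4}): φ is false.
  w2 (successors {w2}): φ is false.
  w3 (successors {w0, w3, w5}): φ is false.
  w4 (successors {w5}): φ is false.
  w5 (successors {w0, w2}): φ is false.
Detail at w0 (counterexample):
  At w0: (◇s ∨ q) ∨ (s ∨ □q) is true, so ¬((◇s ∨ q) ∨ (s ∨ □q)) is false.
    At w0: ◇s ∨ q is true, s ∨ □q is true, so (◇s ∨ q) ∨ (s ∨ □q) is true.
      At w0: ◇s is true, q is true, so ◇s ∨ q is true.
      At w0: s is false, □q is true, so s ∨ □q is true.

No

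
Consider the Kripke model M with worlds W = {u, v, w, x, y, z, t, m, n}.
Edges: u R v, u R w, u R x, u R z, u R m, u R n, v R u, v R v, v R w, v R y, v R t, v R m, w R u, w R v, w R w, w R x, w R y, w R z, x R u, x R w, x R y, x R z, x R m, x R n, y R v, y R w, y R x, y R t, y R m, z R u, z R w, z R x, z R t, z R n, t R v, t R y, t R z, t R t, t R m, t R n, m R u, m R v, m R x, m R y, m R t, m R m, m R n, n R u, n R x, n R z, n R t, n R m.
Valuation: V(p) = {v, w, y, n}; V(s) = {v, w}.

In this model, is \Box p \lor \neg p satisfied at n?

No

At n: \Box p is false, \neg p is false, so \Box p \lor \neg p is false.
  At n: \Box p requires p at every successor {u, x, z, t, m}.
    p fails at u, so \Box p is false at n.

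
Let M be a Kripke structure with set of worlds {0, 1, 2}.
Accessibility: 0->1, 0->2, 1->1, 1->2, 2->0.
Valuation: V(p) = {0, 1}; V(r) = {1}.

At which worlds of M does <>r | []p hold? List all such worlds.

Let φ = <>r | []p. Evaluate φ at each world:
  0 (successors {1, 2}): φ is true.
  1 (successors {1, 2}): φ is true.
  2 (successors {0}): φ is true.
For instance, at 1:
  At 1: <>r is true, []p is false, so <>r | []p is true.
    At 1: <>r requires r at some successor in {1, 2}.
      r holds at 1, so <>r is true at 1.
    At 1: []p requires p at every successor {1, 2}.
      p fails at 2, so []p is false at 1.
Satisfying worlds: {0, 1, 2}

0, 1, 2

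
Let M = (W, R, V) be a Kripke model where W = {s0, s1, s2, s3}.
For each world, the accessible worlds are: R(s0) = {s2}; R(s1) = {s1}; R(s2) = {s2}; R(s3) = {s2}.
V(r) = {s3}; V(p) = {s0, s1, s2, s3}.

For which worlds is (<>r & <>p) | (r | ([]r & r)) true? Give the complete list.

Recall that []ψ holds at a world iff ψ holds at every accessible world, and <>ψ holds iff ψ holds at some accessible world.
Let φ = (<>r & <>p) | (r | ([]r & r)). Evaluate φ at each world:
  s0 (successors {s2}): φ is false.
  s1 (successors {s1}): φ is false.
  s2 (successors {s2}): φ is false.
  s3 (successors {s2}): φ is true.
For instance, at s1:
  At s1: <>r & <>p is false, r | ([]r & r) is false, so (<>r & <>p) | (r | ([]r & r)) is false.
    At s1: <>r is false, <>p is true, so <>r & <>p is false.
      At s1: <>r requires r at some successor in {s1}.
        At s1: r is false.
      So <>r is false at s1.
      At s1: <>p requires p at some successor in {s1}.
        p holds at s1, so <>p is true at s1.
    At s1: r is false, []r & r is false, so r | ([]r & r) is false.
      At s1: []r is false, r is false, so []r & r is false.
Satisfying worlds: {s3}

s3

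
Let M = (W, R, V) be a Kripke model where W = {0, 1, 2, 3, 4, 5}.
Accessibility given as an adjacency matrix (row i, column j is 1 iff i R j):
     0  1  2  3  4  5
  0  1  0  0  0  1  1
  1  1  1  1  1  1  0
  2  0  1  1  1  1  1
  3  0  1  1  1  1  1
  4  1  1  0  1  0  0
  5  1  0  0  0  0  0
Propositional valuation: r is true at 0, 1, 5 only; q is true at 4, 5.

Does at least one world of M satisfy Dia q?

Let φ = Dia q. Evaluate φ at each world:
  0 (successors {0, 4, 5}): φ is true.
  1 (successors {0, 1, 2, 3, 4}): φ is true.
  2 (successors {1, 2, 3, 4, 5}): φ is true.
  3 (successors {1, 2, 3, 4, 5}): φ is true.
  4 (successors {0, 1, 3}): φ is false.
  5 (successors {0}): φ is false.
Detail at 0 (witness):
  At 0: Dia q requires q at some successor in {0, 4, 5}.
    q holds at 4, so Dia q is true at 0.

Yes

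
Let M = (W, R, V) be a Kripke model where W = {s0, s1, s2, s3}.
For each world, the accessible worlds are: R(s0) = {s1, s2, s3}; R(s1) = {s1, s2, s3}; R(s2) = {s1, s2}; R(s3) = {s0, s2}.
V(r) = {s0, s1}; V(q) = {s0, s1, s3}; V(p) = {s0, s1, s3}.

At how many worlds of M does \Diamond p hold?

Let φ = \Diamond p. Evaluate φ at each world:
  s0 (successors {s1, s2, s3}): φ is true.
  s1 (successors {s1, s2, s3}): φ is true.
  s2 (successors {s1, s2}): φ is true.
  s3 (successors {s0, s2}): φ is true.
For instance, at s1:
  At s1: \Diamond p requires p at some successor in {s1, s2, s3}.
    p holds at s1, so \Diamond p is true at s1.
Satisfying worlds: {s0, s1, s2, s3}

4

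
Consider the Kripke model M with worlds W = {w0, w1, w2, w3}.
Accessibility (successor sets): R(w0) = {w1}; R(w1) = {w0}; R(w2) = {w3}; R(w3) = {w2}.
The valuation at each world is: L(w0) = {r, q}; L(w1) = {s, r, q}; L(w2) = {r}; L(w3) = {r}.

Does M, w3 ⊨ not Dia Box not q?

No

At w3: Dia Box not q is true, so not Dia Box not q is false.
  At w3: Dia Box not q requires Box not q at some successor in {w2}.
    Box not q holds at w2, so Dia Box not q is true at w3.
      At w2: Box not q requires not q at every successor {w3}.
        At w3: not q is true.
      So Box not q is true at w2.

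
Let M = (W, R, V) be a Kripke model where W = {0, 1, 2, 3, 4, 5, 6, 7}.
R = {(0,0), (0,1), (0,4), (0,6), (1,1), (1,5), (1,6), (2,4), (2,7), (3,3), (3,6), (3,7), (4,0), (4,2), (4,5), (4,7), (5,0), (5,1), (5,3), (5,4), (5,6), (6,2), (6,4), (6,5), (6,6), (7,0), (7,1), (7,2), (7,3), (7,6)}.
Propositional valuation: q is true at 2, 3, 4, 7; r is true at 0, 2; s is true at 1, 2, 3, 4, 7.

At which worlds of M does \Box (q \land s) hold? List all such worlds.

2

Let φ = \Box (q \land s). Evaluate φ at each world:
  0 (successors {0, 1, 4, 6}): φ is false.
  1 (successors {1, 5, 6}): φ is false.
  2 (successors {4, 7}): φ is true.
  3 (successors {3, 6, 7}): φ is false.
  4 (successors {0, 2, 5, 7}): φ is false.
  5 (successors {0, 1, 3, 4, 6}): φ is false.
  6 (successors {2, 4, 5, 6}): φ is false.
  7 (successors {0, 1, 2, 3, 6}): φ is false.
For instance, at 7:
  At 7: \Box (q \land s) requires q \land s at every successor {0, 1, 2, 3, 6}.
    q \land s fails at 0, so \Box (q \land s) is false at 7.
Satisfying worlds: {2}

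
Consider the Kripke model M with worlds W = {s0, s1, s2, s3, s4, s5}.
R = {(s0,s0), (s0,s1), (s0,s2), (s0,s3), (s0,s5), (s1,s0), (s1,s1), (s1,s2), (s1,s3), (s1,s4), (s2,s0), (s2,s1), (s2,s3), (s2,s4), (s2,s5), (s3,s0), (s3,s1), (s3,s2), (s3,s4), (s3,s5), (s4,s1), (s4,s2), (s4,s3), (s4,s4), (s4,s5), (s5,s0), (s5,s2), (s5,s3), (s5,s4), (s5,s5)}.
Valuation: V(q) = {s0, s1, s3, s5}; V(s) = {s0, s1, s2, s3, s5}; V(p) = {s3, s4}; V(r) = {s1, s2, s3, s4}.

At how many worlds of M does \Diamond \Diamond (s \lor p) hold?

Let φ = \Diamond \Diamond (s \lor p). Evaluate φ at each world:
  s0 (successors {s0, s1, s2, s3, s5}): φ is true.
  s1 (successors {s0, s1, s2, s3, s4}): φ is true.
  s2 (successors {s0, s1, s3, s4, s5}): φ is true.
  s3 (successors {s0, s1, s2, s4, s5}): φ is true.
  s4 (successors {s1, s2, s3, s4, s5}): φ is true.
  s5 (successors {s0, s2, s3, s4, s5}): φ is true.
For instance, at s3:
  At s3: \Diamond \Diamond (s \lor p) requires \Diamond (s \lor p) at some successor in {s0, s1, s2, s4, s5}.
    \Diamond (s \lor p) holds at s0, so \Diamond \Diamond (s \lor p) is true at s3.
      At s0: \Diamond (s \lor p) requires s \lor p at some successor in {s0, s1, s2, s3, s5}.
        s \lor p holds at s0, so \Diamond (s \lor p) is true at s0.
Satisfying worlds: {s0, s1, s2, s3, s4, s5}

6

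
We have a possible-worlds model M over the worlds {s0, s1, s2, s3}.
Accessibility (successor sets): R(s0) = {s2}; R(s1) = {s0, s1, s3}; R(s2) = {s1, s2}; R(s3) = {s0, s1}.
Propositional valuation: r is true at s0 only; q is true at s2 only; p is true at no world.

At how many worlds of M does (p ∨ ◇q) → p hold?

Let φ = (p ∨ ◇q) → p. Evaluate φ at each world:
  s0 (successors {s2}): φ is false.
  s1 (successors {s0, s1, s3}): φ is true.
  s2 (successors {s1, s2}): φ is false.
  s3 (successors {s0, s1}): φ is true.
For instance, at s1:
  At s1: p ∨ ◇q is false, p is false, so (p ∨ ◇q) → p is true.
    At s1: p is false, ◇q is false, so p ∨ ◇q is false.
      At s1: ◇q requires q at some successor in {s0, s1, s3}.
        At s0: q is false.
        At s1: q is false.
        At s3: q is false.
      So ◇q is false at s1.
Satisfying worlds: {s1, s3}

2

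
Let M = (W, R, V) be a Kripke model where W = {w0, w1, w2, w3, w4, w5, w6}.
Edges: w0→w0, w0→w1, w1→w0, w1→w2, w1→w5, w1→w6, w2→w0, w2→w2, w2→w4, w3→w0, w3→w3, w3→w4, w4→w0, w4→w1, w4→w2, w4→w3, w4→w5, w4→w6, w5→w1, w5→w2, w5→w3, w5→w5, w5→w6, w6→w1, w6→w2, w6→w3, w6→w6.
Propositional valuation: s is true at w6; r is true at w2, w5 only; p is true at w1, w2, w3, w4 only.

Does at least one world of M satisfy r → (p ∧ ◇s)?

Yes

Let φ = r → (p ∧ ◇s). Evaluate φ at each world:
  w0 (successors {w0, w1}): φ is true.
  w1 (successors {w0, w2, w5, w6}): φ is true.
  w2 (successors {w0, w2, w4}): φ is false.
  w3 (successors {w0, w3, w4}): φ is true.
  w4 (successors {w0, w1, w2, w3, w5, w6}): φ is true.
  w5 (successors {w1, w2, w3, w5, w6}): φ is false.
  w6 (successors {w1, w2, w3, w6}): φ is true.
Detail at w0 (witness):
  At w0: r is false, p ∧ ◇s is false, so r → (p ∧ ◇s) is true.
    At w0: p is false, ◇s is false, so p ∧ ◇s is false.
      At w0: ◇s requires s at some successor in {w0, w1}.
        At w0: s is false.
        At w1: s is false.
      So ◇s is false at w0.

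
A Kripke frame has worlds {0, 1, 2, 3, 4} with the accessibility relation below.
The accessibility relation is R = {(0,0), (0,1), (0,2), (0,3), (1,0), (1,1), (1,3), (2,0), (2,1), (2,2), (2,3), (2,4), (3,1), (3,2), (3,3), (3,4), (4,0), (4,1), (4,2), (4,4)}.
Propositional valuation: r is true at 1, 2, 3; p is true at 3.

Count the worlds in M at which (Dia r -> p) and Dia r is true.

1

Let φ = (Dia r -> p) and Dia r. Evaluate φ at each world:
  0 (successors {0, 1, 2, 3}): φ is false.
  1 (successors {0, 1, 3}): φ is false.
  2 (successors {0, 1, 2, 3, 4}): φ is false.
  3 (successors {1, 2, 3, 4}): φ is true.
  4 (successors {0, 1, 2, 4}): φ is false.
For instance, at 2:
  At 2: Dia r -> p is false, Dia r is true, so (Dia r -> p) and Dia r is false.
    At 2: Dia r is true, p is false, so Dia r -> p is false.
      At 2: Dia r requires r at some successor in {0, 1, 2, 3, 4}.
        r holds at 1, so Dia r is true at 2.
    At 2: Dia r requires r at some successor in {0, 1, 2, 3, 4}.
      r holds at 1, so Dia r is true at 2.
Satisfying worlds: {3}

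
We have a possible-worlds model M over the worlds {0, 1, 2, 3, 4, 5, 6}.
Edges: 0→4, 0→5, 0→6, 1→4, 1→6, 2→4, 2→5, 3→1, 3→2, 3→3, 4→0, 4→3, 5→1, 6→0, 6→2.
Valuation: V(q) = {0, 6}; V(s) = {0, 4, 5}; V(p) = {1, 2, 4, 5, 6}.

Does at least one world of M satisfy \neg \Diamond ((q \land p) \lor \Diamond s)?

No

Recall that \Diamond ψ holds at a world iff ψ holds at some accessible world.
Let φ = \neg \Diamond ((q \land p) \lor \Diamond s). Evaluate φ at each world:
  0 (successors {4, 5, 6}): φ is false.
  1 (successors {4, 6}): φ is false.
  2 (successors {4, 5}): φ is false.
  3 (successors {1, 2, 3}): φ is false.
  4 (successors {0, 3}): φ is false.
  5 (successors {1}): φ is false.
  6 (successors {0, 2}): φ is false.
For instance, at 1:
  At 1: \Diamond ((q \land p) \lor \Diamond s) is true, so \neg \Diamond ((q \land p) \lor \Diamond s) is false.
    At 1: \Diamond ((q \land p) \lor \Diamond s) requires (q \land p) \lor \Diamond s at some successor in {4, 6}.
      (q \land p) \lor \Diamond s holds at 4, so \Diamond ((q \land p) \lor \Diamond s) is true at 1.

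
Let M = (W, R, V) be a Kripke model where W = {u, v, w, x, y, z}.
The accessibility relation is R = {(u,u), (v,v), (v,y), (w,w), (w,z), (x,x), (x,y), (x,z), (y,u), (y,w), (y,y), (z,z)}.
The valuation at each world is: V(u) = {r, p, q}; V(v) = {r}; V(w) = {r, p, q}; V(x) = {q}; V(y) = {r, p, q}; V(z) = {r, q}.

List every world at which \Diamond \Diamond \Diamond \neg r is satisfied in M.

Let φ = \Diamond \Diamond \Diamond \neg r. Evaluate φ at each world:
  u (successors {u}): φ is false.
  v (successors {v, y}): φ is false.
  w (successors {w, z}): φ is false.
  x (successors {x, y, z}): φ is true.
  y (successors {u, w, y}): φ is false.
  z (successors {z}): φ is false.
For instance, at z:
  At z: \Diamond \Diamond \Diamond \neg r requires \Diamond \Diamond \neg r at some successor in {z}.
    At z: \Diamond \Diamond \neg r is false.
  So \Diamond \Diamond \Diamond \neg r is false at z.
Satisfying worlds: {x}

x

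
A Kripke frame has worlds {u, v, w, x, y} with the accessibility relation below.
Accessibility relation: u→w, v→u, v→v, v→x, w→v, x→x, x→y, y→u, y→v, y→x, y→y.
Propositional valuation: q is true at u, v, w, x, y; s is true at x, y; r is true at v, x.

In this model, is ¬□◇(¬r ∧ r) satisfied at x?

At x: □◇(¬r ∧ r) is false, so ¬□◇(¬r ∧ r) is true.
  At x: □◇(¬r ∧ r) requires ◇(¬r ∧ r) at every successor {x, y}.
    ◇(¬r ∧ r) fails at x, so □◇(¬r ∧ r) is false at x.
      At x: ◇(¬r ∧ r) requires ¬r ∧ r at some successor in {x, y}.
        At x: ¬r ∧ r is false.
        At y: ¬r ∧ r is false.
      So ◇(¬r ∧ r) is false at x.

Yes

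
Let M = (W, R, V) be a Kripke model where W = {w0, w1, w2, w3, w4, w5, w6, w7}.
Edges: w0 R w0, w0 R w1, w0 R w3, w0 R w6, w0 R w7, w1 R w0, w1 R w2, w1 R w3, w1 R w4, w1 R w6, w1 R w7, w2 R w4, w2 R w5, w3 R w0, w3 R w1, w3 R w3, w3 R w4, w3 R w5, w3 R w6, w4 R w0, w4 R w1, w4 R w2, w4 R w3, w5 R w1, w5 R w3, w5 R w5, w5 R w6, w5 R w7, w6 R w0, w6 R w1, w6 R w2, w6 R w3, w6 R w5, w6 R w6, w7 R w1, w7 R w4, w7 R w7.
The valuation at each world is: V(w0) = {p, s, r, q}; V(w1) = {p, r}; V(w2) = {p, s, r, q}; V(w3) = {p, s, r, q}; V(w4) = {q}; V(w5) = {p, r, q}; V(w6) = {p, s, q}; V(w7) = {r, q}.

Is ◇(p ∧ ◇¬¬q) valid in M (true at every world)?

Yes

Recall that ◇ψ holds at a world iff ψ holds at some accessible world.
Let φ = ◇(p ∧ ◇¬¬q). Evaluate φ at each world:
  w0 (successors {w0, w1, w3, w6, w7}): φ is true.
  w1 (successors {w0, w2, w3, w4, w6, w7}): φ is true.
  w2 (successors {w4, w5}): φ is true.
  w3 (successors {w0, w1, w3, w4, w5, w6}): φ is true.
  w4 (successors {w0, w1, w2, w3}): φ is true.
  w5 (successors {w1, w3, w5, w6, w7}): φ is true.
  w6 (successors {w0, w1, w2, w3, w5, w6}): φ is true.
  w7 (successors {w1, w4, w7}): φ is true.
For instance, at w6:
  At w6: ◇(p ∧ ◇¬¬q) requires p ∧ ◇¬¬q at some successor in {w0, w1, w2, w3, w5, w6}.
    p ∧ ◇¬¬q holds at w0, so ◇(p ∧ ◇¬¬q) is true at w6.
      At w0: p is true, ◇¬¬q is true, so p ∧ ◇¬¬q is true.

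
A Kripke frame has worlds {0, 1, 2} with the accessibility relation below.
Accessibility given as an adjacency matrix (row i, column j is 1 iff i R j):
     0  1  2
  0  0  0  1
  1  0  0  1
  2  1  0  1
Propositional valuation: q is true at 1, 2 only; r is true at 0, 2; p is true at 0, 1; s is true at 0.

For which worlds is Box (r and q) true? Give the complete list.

Let φ = Box (r and q). Evaluate φ at each world:
  0 (successors {2}): φ is true.
  1 (successors {2}): φ is true.
  2 (successors {0, 2}): φ is false.
For instance, at 1:
  At 1: Box (r and q) requires r and q at every successor {2}.
    At 2: r and q is true.
  So Box (r and q) is true at 1.
Satisfying worlds: {0, 1}

0, 1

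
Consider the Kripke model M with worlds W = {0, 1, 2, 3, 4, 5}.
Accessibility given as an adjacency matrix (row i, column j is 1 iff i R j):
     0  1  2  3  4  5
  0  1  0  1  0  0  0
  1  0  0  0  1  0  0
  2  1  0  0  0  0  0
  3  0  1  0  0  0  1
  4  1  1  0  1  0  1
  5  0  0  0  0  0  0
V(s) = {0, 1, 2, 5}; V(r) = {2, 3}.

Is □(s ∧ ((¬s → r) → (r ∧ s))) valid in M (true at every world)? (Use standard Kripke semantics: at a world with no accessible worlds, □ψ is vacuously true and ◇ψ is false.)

No

Recall that □ψ holds at a world iff ψ holds at every accessible world, and ◇ψ holds iff ψ holds at some accessible world.
Let φ = □(s ∧ ((¬s → r) → (r ∧ s))). Evaluate φ at each world:
  0 (successors {0, 2}): φ is false.
  1 (successors {3}): φ is false.
  2 (successors {0}): φ is false.
  3 (successors {1, 5}): φ is false.
  4 (successors {0, 1, 3, 5}): φ is false.
  5 (successors ∅): φ is true.
Detail at 0 (counterexample):
  At 0: □(s ∧ ((¬s → r) → (r ∧ s))) requires s ∧ ((¬s → r) → (r ∧ s)) at every successor {0, 2}.
    s ∧ ((¬s → r) → (r ∧ s)) fails at 0, so □(s ∧ ((¬s → r) → (r ∧ s))) is false at 0.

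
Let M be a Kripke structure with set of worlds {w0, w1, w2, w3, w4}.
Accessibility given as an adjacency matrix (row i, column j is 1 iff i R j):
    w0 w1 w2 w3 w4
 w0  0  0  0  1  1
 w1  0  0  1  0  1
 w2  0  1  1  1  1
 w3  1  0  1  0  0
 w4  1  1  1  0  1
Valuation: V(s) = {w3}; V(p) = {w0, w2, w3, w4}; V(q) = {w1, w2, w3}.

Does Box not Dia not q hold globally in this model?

Recall that Box ψ holds at a world iff ψ holds at every accessible world, and Dia ψ holds iff ψ holds at some accessible world.
Let φ = Box not Dia not q. Evaluate φ at each world:
  w0 (successors {w3, w4}): φ is false.
  w1 (successors {w2, w4}): φ is false.
  w2 (successors {w1, w2, w3, w4}): φ is false.
  w3 (successors {w0, w2}): φ is false.
  w4 (successors {w0, w1, w2, w4}): φ is false.
Detail at w0 (counterexample):
  At w0: Box not Dia not q requires not Dia not q at every successor {w3, w4}.
    not Dia not q fails at w3, so Box not Dia not q is false at w0.
      At w3: Dia not q is true, so not Dia not q is false.

No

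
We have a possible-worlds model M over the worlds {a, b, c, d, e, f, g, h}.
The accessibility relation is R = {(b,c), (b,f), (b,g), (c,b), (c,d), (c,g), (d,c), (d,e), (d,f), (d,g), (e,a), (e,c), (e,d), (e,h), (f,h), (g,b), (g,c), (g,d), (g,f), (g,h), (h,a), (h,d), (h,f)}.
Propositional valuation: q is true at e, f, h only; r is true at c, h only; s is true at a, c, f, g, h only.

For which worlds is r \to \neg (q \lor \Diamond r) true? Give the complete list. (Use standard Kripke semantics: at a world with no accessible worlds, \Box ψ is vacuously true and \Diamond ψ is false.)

Let φ = r \to \neg (q \lor \Diamond r). Evaluate φ at each world:
  a (successors ∅): φ is true.
  b (successors {c, f, g}): φ is true.
  c (successors {b, d, g}): φ is true.
  d (successors {c, e, f, g}): φ is true.
  e (successors {a, c, d, h}): φ is true.
  f (successors {h}): φ is true.
  g (successors {b, c, d, f, h}): φ is true.
  h (successors {a, d, f}): φ is false.
For instance, at d:
  At d: r is false, \neg (q \lor \Diamond r) is false, so r \to \neg (q \lor \Diamond r) is true.
    At d: q \lor \Diamond r is true, so \neg (q \lor \Diamond r) is false.
      At d: q is false, \Diamond r is true, so q \lor \Diamond r is true.
Satisfying worlds: {a, b, c, d, e, f, g}

a, b, c, d, e, f, g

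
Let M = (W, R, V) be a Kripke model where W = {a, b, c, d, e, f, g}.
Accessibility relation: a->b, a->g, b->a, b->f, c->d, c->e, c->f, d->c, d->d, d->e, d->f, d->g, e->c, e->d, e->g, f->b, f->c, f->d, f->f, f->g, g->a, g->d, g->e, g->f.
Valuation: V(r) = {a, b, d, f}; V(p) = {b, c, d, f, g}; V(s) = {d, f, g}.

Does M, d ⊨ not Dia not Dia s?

At d: Dia not Dia s is false, so not Dia not Dia s is true.
  At d: Dia not Dia s requires not Dia s at some successor in {c, d, e, f, g}.
    At c: not Dia s is false.
    At d: not Dia s is false.
    At e: not Dia s is false.
    At f: not Dia s is false.
    At g: not Dia s is false.
  So Dia not Dia s is false at d.

Yes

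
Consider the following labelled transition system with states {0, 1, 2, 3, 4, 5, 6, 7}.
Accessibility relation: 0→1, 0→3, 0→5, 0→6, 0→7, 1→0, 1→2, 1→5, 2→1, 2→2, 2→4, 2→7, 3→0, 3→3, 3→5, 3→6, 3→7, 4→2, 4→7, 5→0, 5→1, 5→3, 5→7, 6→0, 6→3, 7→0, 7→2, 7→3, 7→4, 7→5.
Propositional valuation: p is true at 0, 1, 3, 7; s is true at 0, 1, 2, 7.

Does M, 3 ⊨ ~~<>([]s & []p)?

No

At 3: ~<>([]s & []p) is true, so ~~<>([]s & []p) is false.
  At 3: <>([]s & []p) is false, so ~<>([]s & []p) is true.
    At 3: <>([]s & []p) requires []s & []p at some successor in {0, 3, 5, 6, 7}.
      At 0: []s & []p is false.
      At 3: []s & []p is false.
      At 5: []s & []p is false.
      At 6: []s & []p is false.
      At 7: []s & []p is false.
    So <>([]s & []p) is false at 3.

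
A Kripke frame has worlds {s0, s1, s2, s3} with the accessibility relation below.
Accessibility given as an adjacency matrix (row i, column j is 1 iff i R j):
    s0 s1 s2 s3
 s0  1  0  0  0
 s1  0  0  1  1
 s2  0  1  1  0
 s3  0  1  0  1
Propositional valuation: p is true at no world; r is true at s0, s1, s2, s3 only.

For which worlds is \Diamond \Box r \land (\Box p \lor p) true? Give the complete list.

Recall that \Box ψ holds at a world iff ψ holds at every accessible world, and \Diamond ψ holds iff ψ holds at some accessible world.
Let φ = \Diamond \Box r \land (\Box p \lor p). Evaluate φ at each world:
  s0 (successors {s0}): φ is false.
  s1 (successors {s2, s3}): φ is false.
  s2 (successors {s1, s2}): φ is false.
  s3 (successors {s1, s3}): φ is false.
For instance, at s1:
  At s1: \Diamond \Box r is true, \Box p \lor p is false, so \Diamond \Box r \land (\Box p \lor p) is false.
    At s1: \Diamond \Box r requires \Box r at some successor in {s2, s3}.
      \Box r holds at s2, so \Diamond \Box r is true at s1.
    At s1: \Box p is false, p is false, so \Box p \lor p is false.
      At s1: \Box p requires p at every successor {s2, s3}.
        p fails at s2, so \Box p is false at s1.
Satisfying worlds: none.

none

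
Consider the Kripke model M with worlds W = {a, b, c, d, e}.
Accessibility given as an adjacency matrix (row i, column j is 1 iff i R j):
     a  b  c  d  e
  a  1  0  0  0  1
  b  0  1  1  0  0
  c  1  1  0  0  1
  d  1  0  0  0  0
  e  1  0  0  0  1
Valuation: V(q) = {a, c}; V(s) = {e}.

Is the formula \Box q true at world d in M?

Yes

Recall that \Box ψ holds at a world iff ψ holds at every accessible world, and \Diamond ψ holds iff ψ holds at some accessible world.
At d: \Box q requires q at every successor {a}.
  At a: q is true.
So \Box q is true at d.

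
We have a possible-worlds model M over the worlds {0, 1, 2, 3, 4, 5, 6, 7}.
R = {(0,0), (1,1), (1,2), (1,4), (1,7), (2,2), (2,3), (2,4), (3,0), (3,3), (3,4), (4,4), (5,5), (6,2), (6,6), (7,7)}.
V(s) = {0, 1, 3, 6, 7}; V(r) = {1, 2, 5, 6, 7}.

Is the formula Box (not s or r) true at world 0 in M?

Recall that Box ψ holds at a world iff ψ holds at every accessible world, and Dia ψ holds iff ψ holds at some accessible world.
At 0: Box (not s or r) requires not s or r at every successor {0}.
  not s or r fails at 0, so Box (not s or r) is false at 0.

No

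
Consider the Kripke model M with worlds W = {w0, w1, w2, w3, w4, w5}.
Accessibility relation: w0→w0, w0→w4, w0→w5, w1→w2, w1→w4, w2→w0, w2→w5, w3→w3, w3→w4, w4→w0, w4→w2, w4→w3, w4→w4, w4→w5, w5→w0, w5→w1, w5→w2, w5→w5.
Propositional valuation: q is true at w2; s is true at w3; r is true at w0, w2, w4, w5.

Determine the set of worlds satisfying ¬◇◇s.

w2, w5

Let φ = ¬◇◇s. Evaluate φ at each world:
  w0 (successors {w0, w4, w5}): φ is false.
  w1 (successors {w2, w4}): φ is false.
  w2 (successors {w0, w5}): φ is true.
  w3 (successors {w3, w4}): φ is false.
  w4 (successors {w0, w2, w3, w4, w5}): φ is false.
  w5 (successors {w0, w1, w2, w5}): φ is true.
For instance, at w5:
  At w5: ◇◇s is false, so ¬◇◇s is true.
    At w5: ◇◇s requires ◇s at some successor in {w0, w1, w2, w5}.
      At w0: ◇s is false.
      At w1: ◇s is false.
      At w2: ◇s is false.
      At w5: ◇s is false.
    So ◇◇s is false at w5.
Satisfying worlds: {w2, w5}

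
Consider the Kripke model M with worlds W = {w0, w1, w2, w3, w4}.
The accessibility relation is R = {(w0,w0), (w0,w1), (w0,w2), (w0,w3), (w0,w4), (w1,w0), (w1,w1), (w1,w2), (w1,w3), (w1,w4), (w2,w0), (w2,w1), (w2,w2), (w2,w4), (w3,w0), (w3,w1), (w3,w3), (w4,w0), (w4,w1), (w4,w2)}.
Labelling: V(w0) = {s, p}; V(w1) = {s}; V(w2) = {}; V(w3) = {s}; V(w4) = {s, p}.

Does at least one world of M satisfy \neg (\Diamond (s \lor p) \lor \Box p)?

Let φ = \neg (\Diamond (s \lor p) \lor \Box p). Evaluate φ at each world:
  w0 (successors {w0, w1, w2, w3, w4}): φ is false.
  w1 (successors {w0, w1, w2, w3, w4}): φ is false.
  w2 (successors {w0, w1, w2, w4}): φ is false.
  w3 (successors {w0, w1, w3}): φ is false.
  w4 (successors {w0, w1, w2}): φ is false.
For instance, at w4:
  At w4: \Diamond (s \lor p) \lor \Box p is true, so \neg (\Diamond (s \lor p) \lor \Box p) is false.
    At w4: \Diamond (s \lor p) is true, \Box p is false, so \Diamond (s \lor p) \lor \Box p is true.
      At w4: \Diamond (s \lor p) requires s \lor p at some successor in {w0, w1, w2}.
        s \lor p holds at w0, so \Diamond (s \lor p) is true at w4.
      At w4: \Box p requires p at every successor {w0, w1, w2}.
        p fails at w1, so \Box p is false at w4.

No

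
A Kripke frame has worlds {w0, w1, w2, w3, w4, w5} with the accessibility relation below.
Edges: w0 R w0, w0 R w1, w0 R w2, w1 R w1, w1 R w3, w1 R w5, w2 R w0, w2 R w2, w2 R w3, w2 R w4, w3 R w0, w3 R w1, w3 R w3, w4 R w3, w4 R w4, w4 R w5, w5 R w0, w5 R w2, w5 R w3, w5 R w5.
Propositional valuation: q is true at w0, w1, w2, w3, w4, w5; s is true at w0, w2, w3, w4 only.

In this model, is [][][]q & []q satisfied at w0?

At w0: [][][]q is true, []q is true, so [][][]q & []q is true.
  At w0: [][][]q requires [][]q at every successor {w0, w1, w2}.
      At w0: [][]q requires []q at every successor {w0, w1, w2}.
        At w0: []q is true.
        At w1: []q is true.
        At w2: []q is true.
      So [][]q is true at w0.
      At w1: [][]q requires []q at every successor {w1, w3, w5}.
        At w1: []q is true.
        At w3: []q is true.
        At w5: []q is true.
      So [][]q is true at w1.
      At w2: [][]q requires []q at every successor {w0, w2, w3, w4}.
        At w0: []q is true.
        At w2: []q is true.
        At w3: []q is true.
        At w4: []q is true.
      So [][]q is true at w2.
  So [][][]q is true at w0.
  At w0: []q requires q at every successor {w0, w1, w2}.
    At w0: q is true.
    At w1: q is true.
    At w2: q is true.
  So []q is true at w0.

Yes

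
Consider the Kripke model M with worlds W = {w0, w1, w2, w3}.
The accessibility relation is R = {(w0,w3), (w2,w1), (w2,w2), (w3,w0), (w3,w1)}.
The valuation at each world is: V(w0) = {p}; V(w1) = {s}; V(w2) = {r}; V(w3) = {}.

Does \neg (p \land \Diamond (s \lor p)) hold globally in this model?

Yes

Let φ = \neg (p \land \Diamond (s \lor p)). Evaluate φ at each world:
  w0 (successors {w3}): φ is true.
  w1 (successors ∅): φ is true.
  w2 (successors {w1, w2}): φ is true.
  w3 (successors {w0, w1}): φ is true.
For instance, at w2:
  At w2: p \land \Diamond (s \lor p) is false, so \neg (p \land \Diamond (s \lor p)) is true.
    At w2: p is false, \Diamond (s \lor p) is true, so p \land \Diamond (s \lor p) is false.
      At w2: \Diamond (s \lor p) requires s \lor p at some successor in {w1, w2}.
        s \lor p holds at w1, so \Diamond (s \lor p) is true at w2.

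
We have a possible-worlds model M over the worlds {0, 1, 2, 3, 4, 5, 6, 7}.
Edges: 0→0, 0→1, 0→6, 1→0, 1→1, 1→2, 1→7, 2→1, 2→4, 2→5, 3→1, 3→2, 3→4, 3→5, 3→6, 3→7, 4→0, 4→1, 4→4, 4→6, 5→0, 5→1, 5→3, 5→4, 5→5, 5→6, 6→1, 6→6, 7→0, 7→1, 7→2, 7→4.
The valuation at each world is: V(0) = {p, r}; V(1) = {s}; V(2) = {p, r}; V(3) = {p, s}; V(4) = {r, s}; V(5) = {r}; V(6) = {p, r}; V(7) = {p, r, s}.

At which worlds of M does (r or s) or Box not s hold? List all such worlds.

Let φ = (r or s) or Box not s. Evaluate φ at each world:
  0 (successors {0, 1, 6}): φ is true.
  1 (successors {0, 1, 2, 7}): φ is true.
  2 (successors {1, 4, 5}): φ is true.
  3 (successors {1, 2, 4, 5, 6, 7}): φ is true.
  4 (successors {0, 1, 4, 6}): φ is true.
  5 (successors {0, 1, 3, 4, 5, 6}): φ is true.
  6 (successors {1, 6}): φ is true.
  7 (successors {0, 1, 2, 4}): φ is true.
For instance, at 7:
  At 7: r or s is true, Box not s is false, so (r or s) or Box not s is true.
    At 7: Box not s requires not s at every successor {0, 1, 2, 4}.
      not s fails at 1, so Box not s is false at 7.
Satisfying worlds: {0, 1, 2, 3, 4, 5, 6, 7}

0, 1, 2, 3, 4, 5, 6, 7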